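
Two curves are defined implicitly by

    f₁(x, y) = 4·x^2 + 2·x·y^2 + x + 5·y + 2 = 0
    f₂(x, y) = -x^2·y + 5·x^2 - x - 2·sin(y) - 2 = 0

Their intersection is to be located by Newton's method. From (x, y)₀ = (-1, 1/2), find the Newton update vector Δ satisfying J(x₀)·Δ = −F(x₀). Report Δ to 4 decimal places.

At (-1, 1/2): F = (7.0000, 2.541149).
Jacobian J = [[8·x + 2·y^2 + 1, 4·x·y + 5], [-2·x·y + 10·x - 1, -x^2 - 2·cos(y)]].
At the point, J = [[-6.5000, 3.0000], [-10.0000, -2.755165]] (det J = 47.908573).
Solving J·Δ = −F gives Δ = (0.5617, -1.1163).

(0.5617, -1.1163)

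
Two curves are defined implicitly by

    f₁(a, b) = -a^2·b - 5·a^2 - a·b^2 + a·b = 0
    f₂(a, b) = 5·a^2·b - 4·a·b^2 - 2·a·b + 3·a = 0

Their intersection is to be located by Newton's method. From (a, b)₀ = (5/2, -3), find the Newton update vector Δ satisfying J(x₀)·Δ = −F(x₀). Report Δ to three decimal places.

At (5/2, -3): F = (-42.500, -161.250).
Jacobian J = [[-2·a·b - 10·a - b^2 + b, -a^2 - 2·a·b + a], [10·a·b - 4·b^2 - 2·b + 3, 5·a^2 - 8·a·b - 2·a]].
At the point, J = [[-22.000, 11.250], [-102.000, 86.250]] (det J = -750.000).
Solving J·Δ = −F gives Δ = (-2.469, -1.050).

(-2.469, -1.050)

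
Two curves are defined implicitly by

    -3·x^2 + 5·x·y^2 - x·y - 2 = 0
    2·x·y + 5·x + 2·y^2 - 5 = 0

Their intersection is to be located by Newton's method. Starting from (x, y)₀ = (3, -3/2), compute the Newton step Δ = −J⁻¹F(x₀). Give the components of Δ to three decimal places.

At (3, -3/2): F = (9.250, 5.500).
Jacobian J = [[-6·x + 5·y^2 - y, 10·x·y - x], [2·y + 5, 2·x + 4·y]].
At the point, J = [[-5.250, -48.000], [2.000, 0.000]] (det J = 96.000).
Solving J·Δ = −F gives Δ = (-2.750, 0.493).

(-2.750, 0.493)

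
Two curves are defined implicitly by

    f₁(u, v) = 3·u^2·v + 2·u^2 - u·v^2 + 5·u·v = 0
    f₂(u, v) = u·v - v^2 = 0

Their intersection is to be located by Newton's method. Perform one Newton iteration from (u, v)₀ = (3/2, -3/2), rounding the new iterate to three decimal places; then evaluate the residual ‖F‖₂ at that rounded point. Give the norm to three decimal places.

3.597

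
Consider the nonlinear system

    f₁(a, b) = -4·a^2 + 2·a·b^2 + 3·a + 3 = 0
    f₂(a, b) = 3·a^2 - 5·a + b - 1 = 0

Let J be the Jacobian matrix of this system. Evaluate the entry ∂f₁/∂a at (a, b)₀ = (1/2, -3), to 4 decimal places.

∂f₁/∂a = -8·a + 2·b^2 + 3.
At (1/2, -3) this is 17.0000.

17.0000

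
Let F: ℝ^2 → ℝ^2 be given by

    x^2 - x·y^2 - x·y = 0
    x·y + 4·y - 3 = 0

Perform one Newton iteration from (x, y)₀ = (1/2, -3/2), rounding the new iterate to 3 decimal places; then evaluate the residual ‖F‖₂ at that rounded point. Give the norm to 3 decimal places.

8.962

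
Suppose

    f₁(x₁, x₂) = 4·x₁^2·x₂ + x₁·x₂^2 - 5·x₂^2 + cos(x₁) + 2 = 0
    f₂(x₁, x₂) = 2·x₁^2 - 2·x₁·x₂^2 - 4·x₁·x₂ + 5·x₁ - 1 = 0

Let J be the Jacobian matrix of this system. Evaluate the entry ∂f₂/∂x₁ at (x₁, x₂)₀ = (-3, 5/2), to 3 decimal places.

∂f₂/∂x₁ = 4·x₁ - 2·x₂^2 - 4·x₂ + 5.
At (-3, 5/2) this is -29.500.

-29.500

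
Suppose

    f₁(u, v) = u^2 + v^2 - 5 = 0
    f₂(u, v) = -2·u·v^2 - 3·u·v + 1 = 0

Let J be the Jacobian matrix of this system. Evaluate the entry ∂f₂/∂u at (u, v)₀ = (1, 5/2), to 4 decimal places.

-20.0000

∂f₂/∂u = -2·v^2 - 3·v.
At (1, 5/2) this is -20.0000.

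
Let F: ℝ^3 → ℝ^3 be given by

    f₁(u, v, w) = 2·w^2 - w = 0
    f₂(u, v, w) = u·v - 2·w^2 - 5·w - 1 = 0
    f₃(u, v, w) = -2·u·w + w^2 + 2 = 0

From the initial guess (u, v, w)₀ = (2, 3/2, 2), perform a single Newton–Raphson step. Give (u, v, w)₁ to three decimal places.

(1.500, 4.304, 1.143)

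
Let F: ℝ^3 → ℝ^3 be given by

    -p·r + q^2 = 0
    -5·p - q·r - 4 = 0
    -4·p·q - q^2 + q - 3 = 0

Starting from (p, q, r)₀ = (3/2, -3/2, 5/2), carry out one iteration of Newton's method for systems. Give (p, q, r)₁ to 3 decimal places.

(0.857, -2.305, 4.181)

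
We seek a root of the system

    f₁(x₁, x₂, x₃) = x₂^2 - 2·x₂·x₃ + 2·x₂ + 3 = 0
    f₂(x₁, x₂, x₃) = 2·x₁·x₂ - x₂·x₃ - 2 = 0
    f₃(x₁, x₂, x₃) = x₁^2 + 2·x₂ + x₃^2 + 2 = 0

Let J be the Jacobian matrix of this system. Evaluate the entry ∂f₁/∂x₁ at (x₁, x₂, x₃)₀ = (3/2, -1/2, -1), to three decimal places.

∂f₁/∂x₁ = 0.
At (3/2, -1/2, -1) this is 0.000.

0.000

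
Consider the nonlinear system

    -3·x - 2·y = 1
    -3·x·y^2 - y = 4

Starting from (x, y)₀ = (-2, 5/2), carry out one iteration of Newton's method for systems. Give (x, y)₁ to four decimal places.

At (-2, 5/2): F = (0.0000, 31.0000).
Jacobian J = [[-3, -2], [-3·y^2, -6·x·y - 1]].
At the point, J = [[-3.0000, -2.0000], [-18.7500, 29.0000]] (det J = -124.5000).
Solving J·Δ = −F gives Δ = (0.4980, -0.7470).
Then the next iterate is (x, y)₁ = (-1.5020, 1.7530).

(-1.5020, 1.7530)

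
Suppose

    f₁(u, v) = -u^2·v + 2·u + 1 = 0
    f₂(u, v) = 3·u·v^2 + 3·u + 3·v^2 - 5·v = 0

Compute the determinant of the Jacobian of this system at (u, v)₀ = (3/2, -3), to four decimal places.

-482.5000

J = [[-2·u·v + 2, -u^2], [3·v^2 + 3, 6·u·v + 6·v - 5]].
At the point, J = [[11.0000, -2.2500], [30.0000, -50.0000]].
det J = -482.5000.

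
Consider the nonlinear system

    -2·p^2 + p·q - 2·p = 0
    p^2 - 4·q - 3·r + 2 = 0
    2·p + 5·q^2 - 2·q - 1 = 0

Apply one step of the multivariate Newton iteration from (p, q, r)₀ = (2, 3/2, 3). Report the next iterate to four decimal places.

(0.7817, 0.8221, -0.7205)

At (2, 3/2, 3): F = (-9.0000, -9.0000, 11.2500).
Jacobian J = [[-4·p + q - 2, p, 0], [2·p, -4, -3], [2, 10·q - 2, 0]].
At the point, J = [[-8.5000, 2.0000, 0.0000], [4.0000, -4.0000, -3.0000], [2.0000, 13.0000, 0.0000]] (det J = -343.5000).
Solving J·Δ = −F gives Δ = (-1.2183, -0.6779, -3.7205).
Then the next iterate is (p, q, r)₁ = (0.7817, 0.8221, -0.7205).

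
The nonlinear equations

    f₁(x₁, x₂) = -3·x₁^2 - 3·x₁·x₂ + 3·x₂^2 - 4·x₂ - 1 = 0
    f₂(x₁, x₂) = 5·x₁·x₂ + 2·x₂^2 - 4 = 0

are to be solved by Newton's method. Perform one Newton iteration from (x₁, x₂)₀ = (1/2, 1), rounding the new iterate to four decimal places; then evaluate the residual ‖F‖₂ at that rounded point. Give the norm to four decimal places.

1.0959

At (1/2, 1): F = (-4.2500, 0.5000).
Jacobian J = [[-6·x₁ - 3·x₂, -3·x₁ + 6·x₂ - 4], [5·x₂, 5·x₁ + 4·x₂]].
At the point, J = [[-6.0000, 0.5000], [5.0000, 6.5000]] (det J = -41.5000).
Solving J·Δ = −F gives Δ = (-0.6717, 0.4398).
Then the next iterate is (x₁, x₂)₁ = (-0.1717, 1.4398).
Re-evaluating at (-0.1717, 1.4398): F = (0.113070, -1.090020), so ‖F‖₂ = 1.0959.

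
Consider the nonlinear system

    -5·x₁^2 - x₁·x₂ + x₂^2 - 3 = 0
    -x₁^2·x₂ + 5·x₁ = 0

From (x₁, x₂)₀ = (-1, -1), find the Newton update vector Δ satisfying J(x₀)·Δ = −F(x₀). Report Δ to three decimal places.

(0.500, -2.500)

At (-1, -1): F = (-8.000, -4.000).
Jacobian J = [[-10·x₁ - x₂, -x₁ + 2·x₂], [-2·x₁·x₂ + 5, -x₁^2]].
At the point, J = [[11.000, -1.000], [3.000, -1.000]] (det J = -8.000).
Solving J·Δ = −F gives Δ = (0.500, -2.500).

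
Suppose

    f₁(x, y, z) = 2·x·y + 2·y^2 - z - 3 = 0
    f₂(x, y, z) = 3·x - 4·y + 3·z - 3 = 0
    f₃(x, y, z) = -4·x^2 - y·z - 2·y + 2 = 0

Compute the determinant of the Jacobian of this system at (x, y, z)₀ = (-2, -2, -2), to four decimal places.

-536.0000

J = [[2·y, 2·x + 4·y, -1], [3, -4, 3], [-8·x, -z - 2, -y]].
At the point, J = [[-4.0000, -12.0000, -1.0000], [3.0000, -4.0000, 3.0000], [16.0000, 0.0000, 2.0000]].
det J = -536.0000.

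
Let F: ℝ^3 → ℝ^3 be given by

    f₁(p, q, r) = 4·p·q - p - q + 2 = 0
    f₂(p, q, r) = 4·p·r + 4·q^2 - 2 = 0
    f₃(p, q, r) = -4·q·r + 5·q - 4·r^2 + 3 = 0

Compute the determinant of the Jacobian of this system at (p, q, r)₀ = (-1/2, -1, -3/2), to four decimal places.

242.0000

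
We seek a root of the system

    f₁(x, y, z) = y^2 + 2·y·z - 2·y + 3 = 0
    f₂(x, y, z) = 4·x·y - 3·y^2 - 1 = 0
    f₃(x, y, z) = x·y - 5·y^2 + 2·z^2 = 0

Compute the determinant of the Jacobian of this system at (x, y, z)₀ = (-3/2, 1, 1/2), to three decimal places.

J = [[0, 2·y + 2·z - 2, 2·y], [4·y, 4·x - 6·y, 0], [y, x - 10·y, 4·z]].
At the point, J = [[0.000, 1.000, 2.000], [4.000, -12.000, 0.000], [1.000, -11.500, 2.000]].
det J = -76.000.

-76.000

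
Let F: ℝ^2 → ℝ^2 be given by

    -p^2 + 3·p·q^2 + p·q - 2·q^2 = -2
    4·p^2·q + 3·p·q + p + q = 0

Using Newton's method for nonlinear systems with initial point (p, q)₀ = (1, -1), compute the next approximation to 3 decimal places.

At (1, -1): F = (1.000, -7.000).
Jacobian J = [[-2·p + 3·q^2 + q, 6·p·q + p - 4·q], [8·p·q + 3·q + 1, 4·p^2 + 3·p + 1]].
At the point, J = [[0.000, -1.000], [-10.000, 8.000]] (det J = -10.000).
Solving J·Δ = −F gives Δ = (0.100, 1.000).
Then the next iterate is (p, q)₁ = (1.100, 0.000).

(1.100, 0.000)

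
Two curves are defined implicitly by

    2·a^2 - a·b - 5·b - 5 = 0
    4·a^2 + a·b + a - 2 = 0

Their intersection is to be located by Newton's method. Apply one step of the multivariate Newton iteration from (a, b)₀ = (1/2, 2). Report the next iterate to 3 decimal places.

(0.630, -0.818)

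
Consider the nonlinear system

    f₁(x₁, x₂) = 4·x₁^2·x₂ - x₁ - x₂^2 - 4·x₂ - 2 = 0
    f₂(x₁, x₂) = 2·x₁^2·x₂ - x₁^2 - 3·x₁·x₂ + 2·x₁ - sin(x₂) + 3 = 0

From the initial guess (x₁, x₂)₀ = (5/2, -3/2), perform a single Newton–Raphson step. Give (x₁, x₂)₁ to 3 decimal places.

(2.935, 0.656)

At (5/2, -3/2): F = (-38.250, -4.75251).
Jacobian J = [[8·x₁·x₂ - 1, 4·x₁^2 - 2·x₂ - 4], [4·x₁·x₂ - 2·x₁ - 3·x₂ + 2, 2·x₁^2 - 3·x₁ - cos(x₂)]].
At the point, J = [[-31.000, 24.000], [-13.500, 4.92926]] (det J = 171.19285).
Solving J·Δ = −F gives Δ = (0.435, 2.156).
Then the next iterate is (x₁, x₂)₁ = (2.935, 0.656).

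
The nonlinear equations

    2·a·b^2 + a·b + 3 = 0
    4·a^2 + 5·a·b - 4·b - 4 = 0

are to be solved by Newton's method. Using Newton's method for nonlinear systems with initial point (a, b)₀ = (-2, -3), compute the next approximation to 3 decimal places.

At (-2, -3): F = (-27.000, 54.000).
Jacobian J = [[2·b^2 + b, 4·a·b + a], [8·a + 5·b, 5·a - 4]].
At the point, J = [[15.000, 22.000], [-31.000, -14.000]] (det J = 472.000).
Solving J·Δ = −F gives Δ = (1.716, 0.057).
Then the next iterate is (a, b)₁ = (-0.284, -2.943).

(-0.284, -2.943)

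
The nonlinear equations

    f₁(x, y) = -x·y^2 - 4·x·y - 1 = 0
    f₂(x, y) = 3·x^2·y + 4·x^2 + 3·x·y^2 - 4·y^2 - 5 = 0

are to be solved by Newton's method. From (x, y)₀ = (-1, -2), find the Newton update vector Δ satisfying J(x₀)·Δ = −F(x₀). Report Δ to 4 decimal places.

(1.2500, 0.4839)

At (-1, -2): F = (-5.0000, -35.0000).
Jacobian J = [[-y^2 - 4·y, -2·x·y - 4·x], [6·x·y + 8·x + 3·y^2, 3·x^2 + 6·x·y - 8·y]].
At the point, J = [[4.0000, 0.0000], [16.0000, 31.0000]] (det J = 124.0000).
Solving J·Δ = −F gives Δ = (1.2500, 0.4839).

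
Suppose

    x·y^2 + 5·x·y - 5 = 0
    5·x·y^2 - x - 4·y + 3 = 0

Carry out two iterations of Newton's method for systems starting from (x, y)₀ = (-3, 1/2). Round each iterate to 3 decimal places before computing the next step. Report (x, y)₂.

At (-3, 1/2): F = (-13.250, 0.250).
Jacobian J = [[y^2 + 5·y, 2·x·y + 5·x], [5·y^2 - 1, 10·x·y - 4]].
At the point, J = [[2.750, -18.000], [0.250, -19.000]] (det J = -47.750).
Solving J·Δ = −F gives Δ = (5.366, 0.084).
Then the next iterate is (x, y)₁ = (2.366, 0.584).
Round to (2.366, 0.584) and repeat: F = (2.71566, 2.33269), J = [[3.26106, 14.59349], [0.70528, 9.81744]].
Δ = (0.340, -0.262), so (x, y)₂ = (2.706, 0.322).

(2.706, 0.322)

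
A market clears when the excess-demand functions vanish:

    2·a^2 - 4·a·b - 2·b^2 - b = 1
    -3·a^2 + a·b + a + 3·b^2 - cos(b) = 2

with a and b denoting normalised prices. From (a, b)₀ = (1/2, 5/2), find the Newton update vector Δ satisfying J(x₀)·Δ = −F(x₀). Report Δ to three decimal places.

(-0.727, -1.130)

At (1/2, 5/2): F = (-20.500, 18.55114).
Jacobian J = [[4·a - 4·b, -4·a - 4·b - 1], [-6·a + b + 1, a + 6·b + sin(b)]].
At the point, J = [[-8.000, -13.000], [0.500, 16.09847]] (det J = -122.28778).
Solving J·Δ = −F gives Δ = (-0.727, -1.130).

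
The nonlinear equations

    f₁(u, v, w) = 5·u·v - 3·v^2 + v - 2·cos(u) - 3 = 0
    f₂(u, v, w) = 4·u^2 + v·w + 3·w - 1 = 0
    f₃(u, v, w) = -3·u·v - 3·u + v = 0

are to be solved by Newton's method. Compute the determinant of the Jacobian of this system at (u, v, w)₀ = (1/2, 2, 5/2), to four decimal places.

409.8971

J = [[5·v + 2·sin(u), 5·u - 6·v + 1, 0], [8·u, w, v + 3], [-3·v - 3, -3·u + 1, 0]].
At the point, J = [[10.958851, -8.5000, 0.0000], [4.0000, 2.5000, 5.0000], [-9.0000, -0.5000, 0.0000]].
det J = 409.8971.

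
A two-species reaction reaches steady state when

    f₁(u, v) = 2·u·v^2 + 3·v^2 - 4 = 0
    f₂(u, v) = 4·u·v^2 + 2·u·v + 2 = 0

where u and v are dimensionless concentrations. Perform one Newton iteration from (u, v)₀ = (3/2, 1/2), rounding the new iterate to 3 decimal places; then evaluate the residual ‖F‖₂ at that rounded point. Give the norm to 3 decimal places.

At (3/2, 1/2): F = (-2.500, 5.000).
Jacobian J = [[2·v^2, 4·u·v + 6·v], [4·v^2 + 2·v, 8·u·v + 2·u]].
At the point, J = [[0.500, 6.000], [2.000, 9.000]] (det J = -7.500).
Solving J·Δ = −F gives Δ = (-7.000, 1.000).
Then the next iterate is (u, v)₁ = (-5.500, 1.500).
Re-evaluating at (-5.500, 1.500): F = (-22.000, -64.000), so ‖F‖₂ = 67.676.

67.676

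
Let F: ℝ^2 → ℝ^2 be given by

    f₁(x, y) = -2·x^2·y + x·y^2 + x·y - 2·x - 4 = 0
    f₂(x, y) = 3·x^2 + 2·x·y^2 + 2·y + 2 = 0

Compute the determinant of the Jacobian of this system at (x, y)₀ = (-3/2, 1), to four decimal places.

-87.0000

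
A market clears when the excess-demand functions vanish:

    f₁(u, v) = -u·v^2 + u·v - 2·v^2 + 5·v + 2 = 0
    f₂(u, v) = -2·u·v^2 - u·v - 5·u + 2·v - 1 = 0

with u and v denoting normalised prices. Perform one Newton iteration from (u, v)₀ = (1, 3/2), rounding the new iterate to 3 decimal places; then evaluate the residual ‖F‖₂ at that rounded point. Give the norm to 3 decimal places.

At (1, 3/2): F = (4.250, -9.000).
Jacobian J = [[-v^2 + v, -2·u·v + u - 4·v + 5], [-2·v^2 - v - 5, -4·u·v - u + 2]].
At the point, J = [[-0.750, -3.000], [-11.000, -5.000]] (det J = -29.250).
Solving J·Δ = −F gives Δ = (-1.650, 1.829).
Then the next iterate is (u, v)₁ = (-0.650, 3.329).
Re-evaluating at (-0.650, 3.329): F = (1.52012, 25.47876), so ‖F‖₂ = 25.524.

25.524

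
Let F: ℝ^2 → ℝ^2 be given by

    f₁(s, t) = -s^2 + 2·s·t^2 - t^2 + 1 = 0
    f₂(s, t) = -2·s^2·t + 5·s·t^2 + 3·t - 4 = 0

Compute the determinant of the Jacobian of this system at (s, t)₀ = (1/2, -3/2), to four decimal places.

J = [[-2·s + 2·t^2, 4·s·t - 2·t], [-4·s·t + 5·t^2, -2·s^2 + 10·s·t + 3]].
At the point, J = [[3.5000, 0.0000], [14.2500, -5.0000]].
det J = -17.5000.

-17.5000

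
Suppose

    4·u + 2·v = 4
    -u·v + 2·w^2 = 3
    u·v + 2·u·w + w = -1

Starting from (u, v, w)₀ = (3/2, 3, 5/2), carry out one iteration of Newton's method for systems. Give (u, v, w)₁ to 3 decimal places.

At (3/2, 3, 5/2): F = (8.000, 5.000, 15.500).
Jacobian J = [[4, 2, 0], [-v, -u, 4·w], [v + 2·w, u, 2·u + 1]].
At the point, J = [[4.000, 2.000, 0.000], [-3.000, -1.500, 10.000], [8.000, 1.500, 4.000]] (det J = 100.000).
Solving J·Δ = −F gives Δ = (-1.020, -1.960, -1.100).
Then the next iterate is (u, v, w)₁ = (0.480, 1.040, 1.400).

(0.480, 1.040, 1.400)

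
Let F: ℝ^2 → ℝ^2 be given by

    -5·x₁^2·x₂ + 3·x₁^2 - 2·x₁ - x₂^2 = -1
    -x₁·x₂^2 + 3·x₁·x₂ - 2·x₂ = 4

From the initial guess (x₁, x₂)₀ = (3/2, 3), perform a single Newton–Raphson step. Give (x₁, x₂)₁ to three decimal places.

(1.198, 1.462)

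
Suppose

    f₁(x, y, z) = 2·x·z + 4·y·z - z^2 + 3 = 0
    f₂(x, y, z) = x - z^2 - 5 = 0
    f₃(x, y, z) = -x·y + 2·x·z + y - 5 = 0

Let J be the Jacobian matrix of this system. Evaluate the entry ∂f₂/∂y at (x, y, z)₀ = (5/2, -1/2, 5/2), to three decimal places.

∂f₂/∂y = 0.
At (5/2, -1/2, 5/2) this is 0.000.

0.000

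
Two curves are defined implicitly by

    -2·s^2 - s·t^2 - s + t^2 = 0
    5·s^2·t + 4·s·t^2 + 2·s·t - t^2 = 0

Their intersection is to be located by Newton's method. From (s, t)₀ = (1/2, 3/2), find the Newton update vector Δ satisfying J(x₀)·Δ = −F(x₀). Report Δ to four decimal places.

At (1/2, 3/2): F = (0.1250, 5.6250).
Jacobian J = [[-4·s - t^2 - 1, -2·s·t + 2·t], [10·s·t + 4·t^2 + 2·t, 5·s^2 + 8·s·t + 2·s - 2·t]].
At the point, J = [[-5.2500, 1.5000], [19.5000, 5.2500]] (det J = -56.8125).
Solving J·Δ = −F gives Δ = (-0.1370, -0.5627).

(-0.1370, -0.5627)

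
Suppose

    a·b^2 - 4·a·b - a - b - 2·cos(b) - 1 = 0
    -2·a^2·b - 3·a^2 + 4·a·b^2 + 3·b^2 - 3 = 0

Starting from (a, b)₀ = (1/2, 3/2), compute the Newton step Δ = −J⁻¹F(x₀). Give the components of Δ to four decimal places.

At (1/2, 3/2): F = (-5.016474, 6.7500).
Jacobian J = [[b^2 - 4·b - 1, 2·a·b - 4·a + 2·sin(b) - 1], [-4·a·b - 6·a + 4·b^2, -2·a^2 + 8·a·b + 6·b]].
At the point, J = [[-4.7500, 0.494990], [3.0000, 14.5000]] (det J = -70.359970).
Solving J·Δ = −F gives Δ = (-1.0813, -0.2418).

(-1.0813, -0.2418)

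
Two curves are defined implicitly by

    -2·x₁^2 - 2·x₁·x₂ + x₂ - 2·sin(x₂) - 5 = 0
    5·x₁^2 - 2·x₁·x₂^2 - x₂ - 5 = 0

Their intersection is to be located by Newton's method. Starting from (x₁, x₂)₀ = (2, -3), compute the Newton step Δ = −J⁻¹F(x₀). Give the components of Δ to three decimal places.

(-2.363, 0.988)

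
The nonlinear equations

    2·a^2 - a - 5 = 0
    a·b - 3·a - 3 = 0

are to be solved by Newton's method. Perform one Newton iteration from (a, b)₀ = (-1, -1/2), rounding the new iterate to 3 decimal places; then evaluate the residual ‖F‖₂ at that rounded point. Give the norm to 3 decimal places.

At (-1, -1/2): F = (-2.000, 0.500).
Jacobian J = [[4·a - 1, 0], [b - 3, a]].
At the point, J = [[-5.000, 0.000], [-3.500, -1.000]] (det J = 5.000).
Solving J·Δ = −F gives Δ = (-0.400, 1.900).
Then the next iterate is (a, b)₁ = (-1.400, 1.400).
Re-evaluating at (-1.400, 1.400): F = (0.320, -0.760), so ‖F‖₂ = 0.825.

0.825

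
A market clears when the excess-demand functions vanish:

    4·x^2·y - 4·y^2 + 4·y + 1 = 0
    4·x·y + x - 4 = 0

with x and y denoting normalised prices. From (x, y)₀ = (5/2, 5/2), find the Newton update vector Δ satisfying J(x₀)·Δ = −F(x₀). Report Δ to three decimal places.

(-0.682, -1.600)

At (5/2, 5/2): F = (48.500, 23.500).
Jacobian J = [[8·x·y, 4·x^2 - 8·y + 4], [4·y + 1, 4·x]].
At the point, J = [[50.000, 9.000], [11.000, 10.000]] (det J = 401.000).
Solving J·Δ = −F gives Δ = (-0.682, -1.600).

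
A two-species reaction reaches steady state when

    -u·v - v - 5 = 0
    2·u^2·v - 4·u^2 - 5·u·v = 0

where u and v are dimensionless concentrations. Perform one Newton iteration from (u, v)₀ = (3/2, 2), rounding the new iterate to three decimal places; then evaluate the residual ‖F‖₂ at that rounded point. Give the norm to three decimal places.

1.487

At (3/2, 2): F = (-10.000, -15.000).
Jacobian J = [[-v, -u - 1], [4·u·v - 8·u - 5·v, 2·u^2 - 5·u]].
At the point, J = [[-2.000, -2.500], [-10.000, -3.000]] (det J = -19.000).
Solving J·Δ = −F gives Δ = (-0.395, -3.684).
Then the next iterate is (u, v)₁ = (1.105, -1.684).
Re-evaluating at (1.105, -1.684): F = (-1.45518, 0.30759), so ‖F‖₂ = 1.487.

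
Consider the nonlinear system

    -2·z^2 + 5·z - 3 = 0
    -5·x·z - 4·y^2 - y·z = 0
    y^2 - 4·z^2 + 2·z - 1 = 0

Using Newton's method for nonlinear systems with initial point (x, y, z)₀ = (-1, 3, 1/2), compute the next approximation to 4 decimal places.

At (-1, 3, 1/2): F = (-1.0000, -35.0000, 8.0000).
Jacobian J = [[0, 0, -4·z + 5], [-5·z, -8·y - z, -5·x - y], [0, 2·y, -8·z + 2]].
At the point, J = [[0.0000, 0.0000, 3.0000], [-2.5000, -24.5000, 2.0000], [0.0000, 6.0000, -2.0000]] (det J = -45.0000).
Solving J·Δ = −F gives Δ = (-1.7556, -1.2222, 0.3333).
Then the next iterate is (x, y, z)₁ = (-2.7556, 1.7778, 0.8333).

(-2.7556, 1.7778, 0.8333)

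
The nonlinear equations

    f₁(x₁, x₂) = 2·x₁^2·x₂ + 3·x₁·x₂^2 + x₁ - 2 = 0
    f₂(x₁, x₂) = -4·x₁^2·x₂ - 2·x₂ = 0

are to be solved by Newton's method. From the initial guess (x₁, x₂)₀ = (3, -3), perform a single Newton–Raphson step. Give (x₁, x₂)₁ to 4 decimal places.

(1.9503, -1.9890)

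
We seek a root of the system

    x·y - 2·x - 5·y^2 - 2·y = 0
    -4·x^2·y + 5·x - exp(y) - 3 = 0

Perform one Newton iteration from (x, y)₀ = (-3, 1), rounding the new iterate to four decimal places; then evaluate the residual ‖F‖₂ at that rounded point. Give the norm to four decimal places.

18.5391

At (-3, 1): F = (-4.0000, -56.718282).
Jacobian J = [[y - 2, x - 10·y - 2], [-8·x·y + 5, -4·x^2 - exp(y)]].
At the point, J = [[-1.0000, -15.0000], [29.0000, -38.718282]] (det J = 473.718282).
Solving J·Δ = −F gives Δ = (1.4690, -0.3646).
Then the next iterate is (x, y)₁ = (-1.5310, 0.6354).
Re-evaluating at (-1.5310, 0.6354): F = (-1.200263, -18.500188), so ‖F‖₂ = 18.5391.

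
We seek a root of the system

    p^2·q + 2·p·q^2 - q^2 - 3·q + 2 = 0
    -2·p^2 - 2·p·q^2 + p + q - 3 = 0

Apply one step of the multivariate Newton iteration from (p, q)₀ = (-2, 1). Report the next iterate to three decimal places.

(0.000, 0.333)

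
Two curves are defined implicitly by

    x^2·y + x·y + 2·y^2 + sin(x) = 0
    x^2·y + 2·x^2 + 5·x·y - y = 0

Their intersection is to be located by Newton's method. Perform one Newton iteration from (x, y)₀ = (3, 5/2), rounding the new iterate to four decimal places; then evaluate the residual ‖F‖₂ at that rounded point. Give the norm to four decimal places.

24.3508

At (3, 5/2): F = (42.641120, 75.5000).
Jacobian J = [[2·x·y + y + cos(x), x^2 + x + 4·y], [2·x·y + 4·x + 5·y, x^2 + 5·x - 1]].
At the point, J = [[16.510008, 22.0000], [39.5000, 23.0000]] (det J = -489.269827).
Solving J·Δ = −F gives Δ = (-1.3903, -0.8948).
Then the next iterate is (x, y)₁ = (1.6097, 1.6052).
Re-evaluating at (1.6097, 1.6052): F = (12.895756, 20.655809), so ‖F‖₂ = 24.3508.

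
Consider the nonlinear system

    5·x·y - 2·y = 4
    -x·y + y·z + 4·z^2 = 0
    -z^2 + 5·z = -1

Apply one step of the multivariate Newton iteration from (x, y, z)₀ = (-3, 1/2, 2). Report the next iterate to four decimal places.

(424.8750, 62.6875, -5.0000)

At (-3, 1/2, 2): F = (-12.5000, 18.5000, 7.0000).
Jacobian J = [[5·y, 5·x - 2, 0], [-y, -x + z, y + 8·z], [0, 0, -2·z + 5]].
At the point, J = [[2.5000, -17.0000, 0.0000], [-0.5000, 5.0000, 16.5000], [0.0000, 0.0000, 1.0000]] (det J = 4.0000).
Solving J·Δ = −F gives Δ = (427.8750, 62.1875, -7.0000).
Then the next iterate is (x, y, z)₁ = (424.8750, 62.6875, -5.0000).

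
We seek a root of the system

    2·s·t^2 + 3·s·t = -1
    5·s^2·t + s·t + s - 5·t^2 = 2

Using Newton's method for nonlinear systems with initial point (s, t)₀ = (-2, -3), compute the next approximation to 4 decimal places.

At (-2, -3): F = (-17.0000, -103.0000).
Jacobian J = [[2·t^2 + 3·t, 4·s·t + 3·s], [10·s·t + t + 1, 5·s^2 + s - 10·t]].
At the point, J = [[9.0000, 18.0000], [58.0000, 48.0000]] (det J = -612.0000).
Solving J·Δ = −F gives Δ = (1.6961, 0.0964).
Then the next iterate is (s, t)₁ = (-0.3039, -2.9036).

(-0.3039, -2.9036)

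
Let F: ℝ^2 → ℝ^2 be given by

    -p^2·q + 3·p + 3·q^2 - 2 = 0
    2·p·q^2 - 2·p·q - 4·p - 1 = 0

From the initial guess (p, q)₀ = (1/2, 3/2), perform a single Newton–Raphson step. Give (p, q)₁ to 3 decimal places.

At (1/2, 3/2): F = (5.875, -2.250).
Jacobian J = [[-2·p·q + 3, -p^2 + 6·q], [2·q^2 - 2·q - 4, 4·p·q - 2·p]].
At the point, J = [[1.500, 8.750], [-2.500, 2.000]] (det J = 24.875).
Solving J·Δ = −F gives Δ = (-1.264, -0.455).
Then the next iterate is (p, q)₁ = (-0.764, 1.045).

(-0.764, 1.045)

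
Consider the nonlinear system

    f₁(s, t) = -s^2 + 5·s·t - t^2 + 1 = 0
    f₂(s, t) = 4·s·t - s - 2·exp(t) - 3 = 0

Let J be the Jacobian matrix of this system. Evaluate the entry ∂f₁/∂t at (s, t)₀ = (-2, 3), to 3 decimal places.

∂f₁/∂t = 5·s - 2·t.
At (-2, 3) this is -16.000.

-16.000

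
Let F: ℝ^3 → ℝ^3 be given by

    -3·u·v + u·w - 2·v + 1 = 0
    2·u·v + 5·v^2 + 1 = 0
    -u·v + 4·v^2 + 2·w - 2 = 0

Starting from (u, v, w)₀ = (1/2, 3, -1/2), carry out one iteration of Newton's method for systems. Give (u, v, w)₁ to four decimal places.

(0.0953, 1.4977, 0.7953)

At (1/2, 3, -1/2): F = (-9.7500, 49.0000, 31.5000).
Jacobian J = [[-3·v + w, -3·u - 2, u], [2·v, 2·u + 10·v, 0], [-v, -u + 8·v, 2]].
At the point, J = [[-9.5000, -3.5000, 0.5000], [6.0000, 31.0000, 0.0000], [-3.0000, 23.5000, 2.0000]] (det J = -430.0000).
Solving J·Δ = −F gives Δ = (-0.4047, -1.5023, 1.2953).
Then the next iterate is (u, v, w)₁ = (0.0953, 1.4977, 0.7953).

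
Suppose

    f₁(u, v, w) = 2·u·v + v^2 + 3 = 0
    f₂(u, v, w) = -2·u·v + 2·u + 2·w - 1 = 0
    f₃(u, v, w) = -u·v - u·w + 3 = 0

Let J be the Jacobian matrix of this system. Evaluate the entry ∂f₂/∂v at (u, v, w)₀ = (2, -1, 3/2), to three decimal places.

∂f₂/∂v = -2·u.
At (2, -1, 3/2) this is -4.000.

-4.000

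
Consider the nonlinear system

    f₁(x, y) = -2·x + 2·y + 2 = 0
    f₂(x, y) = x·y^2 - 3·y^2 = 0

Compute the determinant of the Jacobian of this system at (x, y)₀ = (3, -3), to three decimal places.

J = [[-2, 2], [y^2, 2·x·y - 6·y]].
At the point, J = [[-2.000, 2.000], [9.000, 0.000]].
det J = -18.000.

-18.000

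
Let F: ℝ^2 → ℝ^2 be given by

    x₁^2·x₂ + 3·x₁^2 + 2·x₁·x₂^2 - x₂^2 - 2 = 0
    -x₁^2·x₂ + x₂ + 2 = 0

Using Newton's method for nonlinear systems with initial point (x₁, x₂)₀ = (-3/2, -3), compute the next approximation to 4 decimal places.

(-1.0161, -1.8842)

At (-3/2, -3): F = (-38.0000, 5.7500).
Jacobian J = [[2·x₁·x₂ + 6·x₁ + 2·x₂^2, x₁^2 + 4·x₁·x₂ - 2·x₂], [-2·x₁·x₂, -x₁^2 + 1]].
At the point, J = [[18.0000, 26.2500], [-9.0000, -1.2500]] (det J = 213.7500).
Solving J·Δ = −F gives Δ = (0.4839, 1.1158).
Then the next iterate is (x₁, x₂)₁ = (-1.0161, -1.8842).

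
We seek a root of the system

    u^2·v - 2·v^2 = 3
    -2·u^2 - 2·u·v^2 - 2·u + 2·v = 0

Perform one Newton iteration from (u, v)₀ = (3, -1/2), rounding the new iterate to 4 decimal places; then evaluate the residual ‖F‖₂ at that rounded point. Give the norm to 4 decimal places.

7.5931

At (3, -1/2): F = (-8.0000, -26.5000).
Jacobian J = [[2·u·v, u^2 - 4·v], [-4·u - 2·v^2 - 2, -4·u·v + 2]].
At the point, J = [[-3.0000, 11.0000], [-14.5000, 8.0000]] (det J = 135.5000).
Solving J·Δ = −F gives Δ = (-1.6790, 0.2694).
Then the next iterate is (u, v)₁ = (1.3210, -0.2306).
Re-evaluating at (1.3210, -0.2306): F = (-3.508759, -6.733774), so ‖F‖₂ = 7.5931.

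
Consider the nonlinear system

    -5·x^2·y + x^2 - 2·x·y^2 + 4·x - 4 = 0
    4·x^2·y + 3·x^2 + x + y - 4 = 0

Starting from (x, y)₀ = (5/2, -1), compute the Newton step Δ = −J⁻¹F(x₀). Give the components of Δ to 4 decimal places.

(-1.0911, 0.1687)

At (5/2, -1): F = (38.5000, -8.7500).
Jacobian J = [[-10·x·y + 2·x - 2·y^2 + 4, -5·x^2 - 4·x·y], [8·x·y + 6·x + 1, 4·x^2 + 1]].
At the point, J = [[32.0000, -21.2500], [-4.0000, 26.0000]] (det J = 747.0000).
Solving J·Δ = −F gives Δ = (-1.0911, 0.1687).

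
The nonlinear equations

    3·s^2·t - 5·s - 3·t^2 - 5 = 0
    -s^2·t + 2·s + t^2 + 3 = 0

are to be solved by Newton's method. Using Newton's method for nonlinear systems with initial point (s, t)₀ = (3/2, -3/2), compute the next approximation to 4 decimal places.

(-4.0000, -6.0952)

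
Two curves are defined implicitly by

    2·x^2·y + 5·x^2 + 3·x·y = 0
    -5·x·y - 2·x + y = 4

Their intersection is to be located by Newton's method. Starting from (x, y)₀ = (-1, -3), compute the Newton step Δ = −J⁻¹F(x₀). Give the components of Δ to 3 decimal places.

At (-1, -3): F = (8.000, -20.000).
Jacobian J = [[4·x·y + 10·x + 3·y, 2·x^2 + 3·x], [-5·y - 2, -5·x + 1]].
At the point, J = [[-7.000, -1.000], [13.000, 6.000]] (det J = -29.000).
Solving J·Δ = −F gives Δ = (0.966, 1.241).

(0.966, 1.241)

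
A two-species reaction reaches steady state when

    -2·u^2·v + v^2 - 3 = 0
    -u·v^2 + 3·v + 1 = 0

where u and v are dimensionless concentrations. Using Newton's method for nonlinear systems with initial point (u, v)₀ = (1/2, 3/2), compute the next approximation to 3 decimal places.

(12.222, 16.167)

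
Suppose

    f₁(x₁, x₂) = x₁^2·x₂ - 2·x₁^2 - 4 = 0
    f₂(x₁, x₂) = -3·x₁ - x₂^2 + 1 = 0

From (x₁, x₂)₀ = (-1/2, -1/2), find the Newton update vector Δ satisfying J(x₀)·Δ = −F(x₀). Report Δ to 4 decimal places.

At (-1/2, -1/2): F = (-4.6250, 2.2500).
Jacobian J = [[2·x₁·x₂ - 4·x₁, x₁^2], [-3, -2·x₂]].
At the point, J = [[2.5000, 0.2500], [-3.0000, 1.0000]] (det J = 3.2500).
Solving J·Δ = −F gives Δ = (1.5962, 2.5385).

(1.5962, 2.5385)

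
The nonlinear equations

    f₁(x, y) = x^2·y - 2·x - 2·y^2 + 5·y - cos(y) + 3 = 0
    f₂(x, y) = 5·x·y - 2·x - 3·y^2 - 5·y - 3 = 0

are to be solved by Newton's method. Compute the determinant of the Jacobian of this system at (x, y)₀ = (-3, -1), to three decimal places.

J = [[2·x·y - 2, x^2 - 4·y + sin(y) + 5], [5·y - 2, 5·x - 6·y - 5]].
At the point, J = [[4.000, 17.15853], [-7.000, -14.000]].
det J = 64.110.

64.110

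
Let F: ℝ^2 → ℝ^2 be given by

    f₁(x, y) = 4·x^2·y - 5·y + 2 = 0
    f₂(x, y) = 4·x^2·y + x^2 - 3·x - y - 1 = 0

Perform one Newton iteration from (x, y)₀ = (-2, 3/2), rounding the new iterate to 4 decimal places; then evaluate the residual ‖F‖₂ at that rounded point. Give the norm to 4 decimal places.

1384.7091

At (-2, 3/2): F = (18.5000, 31.5000).
Jacobian J = [[8·x·y, 4·x^2 - 5], [8·x·y + 2·x - 3, 4·x^2 - 1]].
At the point, J = [[-24.0000, 11.0000], [-31.0000, 15.0000]] (det J = -19.0000).
Solving J·Δ = −F gives Δ = (-3.6316, -9.6053).
Then the next iterate is (x, y)₁ = (-5.6316, -8.1053).
Re-evaluating at (-5.6316, -8.1053): F = (-985.709218, -972.520699), so ‖F‖₂ = 1384.7091.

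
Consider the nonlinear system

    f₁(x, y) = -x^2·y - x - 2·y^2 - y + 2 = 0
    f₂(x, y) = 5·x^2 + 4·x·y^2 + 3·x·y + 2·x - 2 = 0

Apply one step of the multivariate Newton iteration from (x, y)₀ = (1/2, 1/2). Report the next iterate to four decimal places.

(0.2585, 0.7268)

At (1/2, 1/2): F = (0.3750, 1.5000).
Jacobian J = [[-2·x·y - 1, -x^2 - 4·y - 1], [10·x + 4·y^2 + 3·y + 2, 8·x·y + 3·x]].
At the point, J = [[-1.5000, -3.2500], [9.5000, 3.5000]] (det J = 25.6250).
Solving J·Δ = −F gives Δ = (-0.2415, 0.2268).
Then the next iterate is (x, y)₁ = (0.2585, 0.7268).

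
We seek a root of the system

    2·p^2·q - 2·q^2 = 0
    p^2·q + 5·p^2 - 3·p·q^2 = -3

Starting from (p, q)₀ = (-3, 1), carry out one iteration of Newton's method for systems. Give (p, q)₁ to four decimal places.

At (-3, 1): F = (16.0000, 66.0000).
Jacobian J = [[4·p·q, 2·p^2 - 4·q], [2·p·q + 10·p - 3·q^2, p^2 - 6·p·q]].
At the point, J = [[-12.0000, 14.0000], [-39.0000, 27.0000]] (det J = 222.0000).
Solving J·Δ = −F gives Δ = (2.2162, 0.7568).
Then the next iterate is (p, q)₁ = (-0.7838, 1.7568).

(-0.7838, 1.7568)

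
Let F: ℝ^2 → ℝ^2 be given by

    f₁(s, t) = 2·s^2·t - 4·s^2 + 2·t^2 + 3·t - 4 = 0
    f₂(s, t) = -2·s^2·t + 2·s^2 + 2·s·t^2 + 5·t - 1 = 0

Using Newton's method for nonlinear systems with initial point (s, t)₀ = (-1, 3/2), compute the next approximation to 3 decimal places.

At (-1, 3/2): F = (4.000, 1.000).
Jacobian J = [[4·s·t - 8·s, 2·s^2 + 4·t + 3], [-4·s·t + 4·s + 2·t^2, -2·s^2 + 4·s·t + 5]].
At the point, J = [[2.000, 11.000], [6.500, -3.000]] (det J = -77.500).
Solving J·Δ = −F gives Δ = (-0.297, -0.310).
Then the next iterate is (s, t)₁ = (-1.297, 1.190).

(-1.297, 1.190)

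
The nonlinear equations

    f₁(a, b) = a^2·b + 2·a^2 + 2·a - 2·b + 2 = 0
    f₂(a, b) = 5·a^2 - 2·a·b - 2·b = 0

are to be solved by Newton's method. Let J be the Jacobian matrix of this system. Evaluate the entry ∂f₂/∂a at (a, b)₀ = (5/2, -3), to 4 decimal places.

∂f₂/∂a = 10·a - 2·b.
At (5/2, -3) this is 31.0000.

31.0000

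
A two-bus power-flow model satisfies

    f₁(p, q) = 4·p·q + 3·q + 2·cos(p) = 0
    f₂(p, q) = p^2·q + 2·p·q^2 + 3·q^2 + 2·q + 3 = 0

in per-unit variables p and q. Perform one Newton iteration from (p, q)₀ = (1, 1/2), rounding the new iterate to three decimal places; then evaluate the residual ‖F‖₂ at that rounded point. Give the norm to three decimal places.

2.945

At (1, 1/2): F = (4.58060, 5.750).
Jacobian J = [[4·q - 2·sin(p), 4·p + 3], [2·p·q + 2·q^2, p^2 + 4·p·q + 6·q + 2]].
At the point, J = [[0.31706, 7.000], [1.500, 8.000]] (det J = -7.96354).
Solving J·Δ = −F gives Δ = (-0.453, -0.634).
Then the next iterate is (p, q)₁ = (0.547, -0.134).
Re-evaluating at (0.547, -0.134): F = (1.01299, 2.76542), so ‖F‖₂ = 2.945.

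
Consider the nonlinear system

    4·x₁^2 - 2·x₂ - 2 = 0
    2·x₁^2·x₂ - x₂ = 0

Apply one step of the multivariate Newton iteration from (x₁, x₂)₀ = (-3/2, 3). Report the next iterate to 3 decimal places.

At (-3/2, 3): F = (1.000, 10.500).
Jacobian J = [[8·x₁, -2], [4·x₁·x₂, 2·x₁^2 - 1]].
At the point, J = [[-12.000, -2.000], [-18.000, 3.500]] (det J = -78.000).
Solving J·Δ = −F gives Δ = (0.314, -1.385).
Then the next iterate is (x₁, x₂)₁ = (-1.186, 1.615).

(-1.186, 1.615)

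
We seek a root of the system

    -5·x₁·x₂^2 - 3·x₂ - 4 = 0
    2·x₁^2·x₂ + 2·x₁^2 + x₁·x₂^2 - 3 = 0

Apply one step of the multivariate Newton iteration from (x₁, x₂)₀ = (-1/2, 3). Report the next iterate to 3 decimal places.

(-0.920, 0.632)

At (-1/2, 3): F = (9.500, -5.500).
Jacobian J = [[-5·x₂^2, -10·x₁·x₂ - 3], [4·x₁·x₂ + 4·x₁ + x₂^2, 2·x₁^2 + 2·x₁·x₂]].
At the point, J = [[-45.000, 12.000], [1.000, -2.500]] (det J = 100.500).
Solving J·Δ = −F gives Δ = (-0.420, -2.368).
Then the next iterate is (x₁, x₂)₁ = (-0.920, 0.632).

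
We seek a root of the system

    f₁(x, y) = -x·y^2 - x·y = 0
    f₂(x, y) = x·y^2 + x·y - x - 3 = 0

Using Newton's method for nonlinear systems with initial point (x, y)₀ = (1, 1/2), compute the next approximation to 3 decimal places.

(-3.000, 1.625)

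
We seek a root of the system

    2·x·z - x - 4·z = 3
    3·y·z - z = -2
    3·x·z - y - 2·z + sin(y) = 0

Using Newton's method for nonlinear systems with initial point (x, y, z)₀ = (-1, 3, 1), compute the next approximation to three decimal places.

At (-1, 3, 1): F = (-8.000, 10.000, -7.85888).
Jacobian J = [[2·z - 1, 0, 2·x - 4], [0, 3·z, 3·y - 1], [3·z, cos(y) - 1, 3·x - 2]].
At the point, J = [[1.000, 0.000, -6.000], [0.000, 3.000, 8.000], [3.000, -1.98999, -5.000]] (det J = 54.91994).
Solving J·Δ = −F gives Δ = (0.536, -0.016, -1.244).
Then the next iterate is (x, y, z)₁ = (-0.464, 2.984, -0.244).

(-0.464, 2.984, -0.244)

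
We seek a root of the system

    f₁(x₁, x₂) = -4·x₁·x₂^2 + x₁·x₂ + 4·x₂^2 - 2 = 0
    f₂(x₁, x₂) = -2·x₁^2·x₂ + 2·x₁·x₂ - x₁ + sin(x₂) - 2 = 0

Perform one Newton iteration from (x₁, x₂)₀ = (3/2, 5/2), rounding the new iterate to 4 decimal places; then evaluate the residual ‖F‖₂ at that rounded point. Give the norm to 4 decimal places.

At (3/2, 5/2): F = (-10.7500, -6.651528).
Jacobian J = [[-4·x₂^2 + x₂, -8·x₁·x₂ + x₁ + 8·x₂], [-4·x₁·x₂ + 2·x₂ - 1, -2·x₁^2 + 2·x₁ + cos(x₂)]].
At the point, J = [[-22.5000, -8.5000], [-11.0000, -2.301144]] (det J = -41.724269).
Solving J·Δ = −F gives Δ = (-0.7622, 0.7528).
Then the next iterate is (x₁, x₂)₁ = (0.7378, 3.2528).
Re-evaluating at (0.7378, 3.2528): F = (11.496962, -1.590262), so ‖F‖₂ = 11.6064.

11.6064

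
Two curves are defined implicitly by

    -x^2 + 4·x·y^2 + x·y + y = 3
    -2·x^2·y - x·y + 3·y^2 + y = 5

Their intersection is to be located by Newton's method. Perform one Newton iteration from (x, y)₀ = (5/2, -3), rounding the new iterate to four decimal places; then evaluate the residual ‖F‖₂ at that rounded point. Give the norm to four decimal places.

25.5531

At (5/2, -3): F = (70.2500, 64.0000).
Jacobian J = [[-2·x + 4·y^2 + y, 8·x·y + x + 1], [-4·x·y - y, -2·x^2 - x + 6·y + 1]].
At the point, J = [[28.0000, -56.5000], [33.0000, -32.0000]] (det J = 968.5000).
Solving J·Δ = −F gives Δ = (-1.4125, 0.5434).
Then the next iterate is (x, y)₁ = (1.0875, -2.4566).
Re-evaluating at (1.0875, -2.4566): F = (16.940935, 19.130230), so ‖F‖₂ = 25.5531.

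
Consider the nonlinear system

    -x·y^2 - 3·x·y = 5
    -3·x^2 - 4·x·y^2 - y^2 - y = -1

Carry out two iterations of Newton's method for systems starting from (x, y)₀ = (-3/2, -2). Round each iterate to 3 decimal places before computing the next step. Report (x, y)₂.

At (-3/2, -2): F = (-8.000, 16.250).
Jacobian J = [[-y^2 - 3·y, -2·x·y - 3·x], [-6·x - 4·y^2, -8·x·y - 2·y - 1]].
At the point, J = [[2.000, -1.500], [-7.000, -21.000]] (det J = -52.500).
Solving J·Δ = −F gives Δ = (3.664, -0.448).
Then the next iterate is (x, y)₁ = (2.164, -2.448).
Round to (2.164, -2.448) and repeat: F = (-2.07580, -68.46624), J = [[1.35130, 4.10294], [-36.95482, 46.27578]].
Δ = (-0.863, 0.790), so (x, y)₂ = (1.301, -1.658).

(1.301, -1.658)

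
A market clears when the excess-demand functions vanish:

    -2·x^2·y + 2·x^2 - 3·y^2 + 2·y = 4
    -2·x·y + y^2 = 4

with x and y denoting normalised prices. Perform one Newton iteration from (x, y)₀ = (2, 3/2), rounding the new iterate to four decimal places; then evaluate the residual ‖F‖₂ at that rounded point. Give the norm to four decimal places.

At (2, 3/2): F = (-11.7500, -7.7500).
Jacobian J = [[-4·x·y + 4·x, -2·x^2 - 6·y + 2], [-2·y, -2·x + 2·y]].
At the point, J = [[-4.0000, -15.0000], [-3.0000, -1.0000]] (det J = -41.0000).
Solving J·Δ = −F gives Δ = (-2.5488, -0.1037).
Then the next iterate is (x, y)₁ = (-0.5488, 1.3963).
Re-evaluating at (-0.5488, 1.3963): F = (-7.295077, -0.517767), so ‖F‖₂ = 7.3134.

7.3134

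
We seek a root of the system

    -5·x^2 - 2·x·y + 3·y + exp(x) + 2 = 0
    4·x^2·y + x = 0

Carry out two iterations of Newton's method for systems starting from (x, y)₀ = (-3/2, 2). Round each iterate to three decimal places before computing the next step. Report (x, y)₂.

At (-3/2, 2): F = (2.97313, 16.500).
Jacobian J = [[-10·x - 2·y + exp(x), -2·x + 3], [8·x·y + 1, 4·x^2]].
At the point, J = [[11.22313, 6.000], [-23.000, 9.000]] (det J = 239.00817).
Solving J·Δ = −F gives Δ = (0.302, -1.061).
Then the next iterate is (x, y)₁ = (-1.198, 0.939).
Round to (-1.198, 0.939) and repeat: F = (0.19262, 4.19263), J = [[10.40380, 5.396], [-7.99938, 5.74082]].
Δ = (0.209, -0.439), so (x, y)₂ = (-0.989, 0.500).

(-0.989, 0.500)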